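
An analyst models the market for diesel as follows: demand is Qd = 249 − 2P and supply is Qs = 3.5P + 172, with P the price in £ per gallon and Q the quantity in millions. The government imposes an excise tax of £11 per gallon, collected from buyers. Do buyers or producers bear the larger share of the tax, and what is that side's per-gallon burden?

Without the tax, 249 − 2P = 3.5P + 172 gives 5.5P = 77, so P* = £14 and Q* = 221.
With the tax collected from buyers, demand (in seller-price terms) shifts: Qd = 249 − 2(P + 11).
Solving gives Q = 207 with buyers paying £21 and producers receiving £10 (the £11 wedge).
Per-gallon burden: buyers £7, producers £4.
Buyers take the larger share because demand is less price-elastic here (demand slope 2 vs supply slope 3.5).

Buyers bear the larger share: £7 per gallon.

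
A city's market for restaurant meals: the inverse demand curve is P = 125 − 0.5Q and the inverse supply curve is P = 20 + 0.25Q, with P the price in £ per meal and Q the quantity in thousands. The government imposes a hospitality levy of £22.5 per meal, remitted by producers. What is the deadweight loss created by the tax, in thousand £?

Rewrite in direct form: Qd = 250 − 2P and Qs = 4P − 80.
Without the tax, 250 − 2P = 4P − 80 gives 6P = 330, so P* = £55 and Q* = 140.
With the tax collected from producers, supply shifts: Qs = 4(P − 22.5) − 80.
New equilibrium: consumers pay £70, producers receive £47.5, Q = 110. (Wedge: Pb − Ps = 22.5.)
Quantity falls by |ΔQ| = |140 − 110| = 30.
DWL = ½ · t · |ΔQ| = ½ · 22.5 · 30 = £337.5.

Deadweight loss = £337.5 thousand.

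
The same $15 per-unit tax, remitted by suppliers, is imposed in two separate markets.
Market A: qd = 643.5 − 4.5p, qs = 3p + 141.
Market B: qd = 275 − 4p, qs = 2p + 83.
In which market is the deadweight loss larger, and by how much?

Market A, by $52.5.

Market A: pre-tax p* = $67, q* = 342; post-tax q = 315; deadweight loss = $202.5.
Market B: pre-tax p* = $32, q* = 147; post-tax q = 127; deadweight loss = $150.
Difference: $202.5 vs $150 → market A is larger by $52.5.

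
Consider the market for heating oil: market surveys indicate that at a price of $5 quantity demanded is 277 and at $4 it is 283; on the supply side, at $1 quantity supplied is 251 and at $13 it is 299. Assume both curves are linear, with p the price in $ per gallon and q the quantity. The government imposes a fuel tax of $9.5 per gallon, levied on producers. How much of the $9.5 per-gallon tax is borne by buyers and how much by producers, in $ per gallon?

Buyers bear $3.8 per gallon; producers bear $5.7 per gallon.

Demand slope: (283 − 277)/(4 − 5) = -6, so qd = 307 − 6p.
Supply slope: (299 − 251)/(13 − 1) = 4, so qs = 4p + 247.
Without the tax, 307 − 6p = 4p + 247 gives 10p = 60, so p* = $6 and q* = 271.
With the tax collected from producers, supply shifts: qs = 4(p − 9.5) + 247.
Solving gives q = 248.2 with buyers paying $9.8 and producers receiving $0.3 (the $9.5 wedge).
Burden on buyers: $3.8; on producers: $5.7. (They sum to $9.5.)
The less price-elastic side of the market bears the larger share of a per-unit tax.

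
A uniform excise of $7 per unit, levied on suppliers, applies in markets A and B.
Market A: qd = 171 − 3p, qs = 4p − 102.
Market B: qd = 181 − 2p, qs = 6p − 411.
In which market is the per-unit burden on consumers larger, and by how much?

Market A: pre-tax p* = $39, q* = 54; post-tax q = 42; per-unit burden on consumers = $4.
Market B: pre-tax p* = $74, q* = 33; post-tax q = 22.5; per-unit burden on consumers = $5.25.
Difference: $4 vs $5.25 → market B is larger by $1.25.

Market B, by $1.25.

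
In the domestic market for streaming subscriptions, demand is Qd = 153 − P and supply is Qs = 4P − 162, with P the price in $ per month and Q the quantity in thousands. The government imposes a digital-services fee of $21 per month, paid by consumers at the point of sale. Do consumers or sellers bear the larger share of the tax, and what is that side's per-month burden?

Before the tax: set 153 − P = 4P − 162 → P* = $63, Q* = 90.
With the tax collected from consumers, demand (in seller-price terms) shifts: Qd = 153 − (P + 21).
Solving gives Q = 73.2 with consumers paying $79.8 and sellers receiving $58.8 (the $21 wedge).
Per-month burden: consumers $16.8, sellers $4.2.
Consumers take the larger share because demand is less price-elastic here (demand slope 1 vs supply slope 4).
The less price-elastic side of the market bears the larger share of a per-unit tax.

Consumers bear the larger share: $16.8 per month.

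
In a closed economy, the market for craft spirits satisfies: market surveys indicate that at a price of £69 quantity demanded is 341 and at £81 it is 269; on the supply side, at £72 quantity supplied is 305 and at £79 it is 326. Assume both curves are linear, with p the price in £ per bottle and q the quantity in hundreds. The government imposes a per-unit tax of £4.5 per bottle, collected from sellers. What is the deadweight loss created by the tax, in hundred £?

Demand slope: (269 − 341)/(81 − 69) = -6, so qd = 755 − 6p.
Supply slope: (326 − 305)/(79 − 72) = 3, so qs = 3p + 89.
Before the tax: set 755 − 6p = 3p + 89 → p* = £74, q* = 311.
With the tax collected from sellers, supply shifts: qs = 3(p − 4.5) + 89.
New equilibrium: buyers pay £75.5, sellers receive £71, q = 302. (Wedge: pb − ps = 4.5.)
Quantity falls by |ΔQ| = |311 − 302| = 9.
DWL = ½ · t · |ΔQ| = ½ · 4.5 · 9 = £20.25.

Deadweight loss = £20.25 hundred.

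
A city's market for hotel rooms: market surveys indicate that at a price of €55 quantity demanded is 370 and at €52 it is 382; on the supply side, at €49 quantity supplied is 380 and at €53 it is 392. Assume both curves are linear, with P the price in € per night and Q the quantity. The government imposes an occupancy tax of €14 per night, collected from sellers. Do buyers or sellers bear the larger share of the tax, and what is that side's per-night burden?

Sellers bear the larger share: €8 per night.

Demand slope: (382 − 370)/(52 − 55) = -4, so Qd = 590 − 4P.
Supply slope: (392 − 380)/(53 − 49) = 3, so Qs = 3P + 233.
Without the tax, 590 − 4P = 3P + 233 gives 7P = 357, so P* = €51 and Q* = 386.
With the tax collected from sellers, supply shifts: Qs = 3(P − 14) + 233.
New equilibrium: buyers pay €57, sellers receive €43, Q = 362. (Wedge: Pb − Ps = 14.)
Per-night burden: buyers €6, sellers €8.
Sellers take the larger share because supply is less price-elastic here (demand slope 4 vs supply slope 3).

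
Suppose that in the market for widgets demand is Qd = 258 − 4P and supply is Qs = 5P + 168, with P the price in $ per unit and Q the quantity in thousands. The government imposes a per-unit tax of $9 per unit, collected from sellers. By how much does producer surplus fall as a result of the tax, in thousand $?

Producer surplus falls by $832 thousand.

Without the tax, 258 − 4P = 5P + 168 gives 9P = 90, so P* = $10 and Q* = 218.
With the tax collected from sellers, supply shifts: Qs = 5(P − 9) + 168.
New equilibrium: consumers pay $15, sellers receive $6, Q = 198. (Wedge: Pb − Ps = 9.)
ΔPS is the trapezoid between Q = 198 and Q = 218 of height $4: ½ · (218 + 198) · 4 = $832.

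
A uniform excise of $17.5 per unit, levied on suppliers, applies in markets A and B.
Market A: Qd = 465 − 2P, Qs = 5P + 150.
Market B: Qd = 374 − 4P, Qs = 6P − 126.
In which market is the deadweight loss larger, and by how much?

Market B, by $148.75.

Market A: pre-tax P* = $45, Q* = 375; post-tax Q = 350; deadweight loss = $218.75.
Market B: pre-tax P* = $50, Q* = 174; post-tax Q = 132; deadweight loss = $367.5.
Difference: $218.75 vs $367.5 → market B is larger by $148.75.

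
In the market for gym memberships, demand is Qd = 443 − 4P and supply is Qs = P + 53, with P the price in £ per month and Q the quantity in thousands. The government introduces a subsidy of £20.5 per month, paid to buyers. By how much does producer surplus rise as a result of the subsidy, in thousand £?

Producer surplus rises by £2282.88 thousand.

Without the subsidy, 443 − 4P = P + 53 gives 5P = 390, so P* = £78 and Q* = 131.
With a per-unit subsidy paid to buyers, each effectively pays P − 20.5, so demand becomes Qd = 443 − 4(P − 20.5).
Solving gives Q = 147.4 with buyers paying £73.9 and producers receiving £94.4 (the £20.5 wedge).
ΔPS is the trapezoid between Q = 147.4 and Q = 131 of height £16.4: ½ · (131 + 147.4) · 16.4 = £2282.88.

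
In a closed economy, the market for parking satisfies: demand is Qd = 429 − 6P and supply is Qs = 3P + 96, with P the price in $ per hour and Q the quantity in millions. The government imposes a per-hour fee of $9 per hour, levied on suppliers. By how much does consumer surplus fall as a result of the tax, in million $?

Consumer surplus falls by $594 million.

Without the tax, 429 − 6P = 3P + 96 gives 9P = 333, so P* = $37 and Q* = 207.
With the tax collected from suppliers, supply shifts: Qs = 3(P − 9) + 96.
Solving gives Q = 189 with buyers paying $40 and suppliers receiving $31 (the $9 wedge).
ΔCS is the trapezoid between Q = 189 and Q = 207 of height $3: ½ · (207 + 189) · 3 = $594.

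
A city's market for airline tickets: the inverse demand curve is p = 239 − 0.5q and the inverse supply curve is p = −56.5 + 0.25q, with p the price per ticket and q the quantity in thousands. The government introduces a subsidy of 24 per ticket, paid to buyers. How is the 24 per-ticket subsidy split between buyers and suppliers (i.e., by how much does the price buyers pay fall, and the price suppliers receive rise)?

Buyers gain 16 per ticket; suppliers gain 8 per ticket.

Inverting to q(p) form: qd = 478 − 2p; qs = 4p + 226.
Without the subsidy, 478 − 2p = 4p + 226 gives 6p = 252, so p* = 42 and q* = 394.
With a per-unit subsidy paid to buyers, each effectively pays p − 24, so demand becomes qd = 478 − 2(p − 24).
Solving gives q = 426 with buyers paying 26 and suppliers receiving 50 (the 24 wedge).
Gain to buyers: 16; to suppliers: 8. (They sum to 24.)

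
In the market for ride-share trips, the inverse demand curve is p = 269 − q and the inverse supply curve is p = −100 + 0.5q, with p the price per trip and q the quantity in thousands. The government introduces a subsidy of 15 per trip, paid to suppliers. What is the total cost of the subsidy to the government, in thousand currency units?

Rewrite in direct form: qd = 269 − p and qs = 2p + 200.
Without the subsidy, 269 − p = 2p + 200 gives 3p = 69, so p* = 23 and q* = 246.
With a per-unit subsidy paid to suppliers, each receives p + 15 per unit sold, so supply becomes qs = 2(p + 15) + 200.
Solving gives q = 256 with consumers paying 13 and suppliers receiving 28 (the 15 wedge).
Outlay = t · Q = 15 · 256 = 3840.

Government outlay = 3840 thousand.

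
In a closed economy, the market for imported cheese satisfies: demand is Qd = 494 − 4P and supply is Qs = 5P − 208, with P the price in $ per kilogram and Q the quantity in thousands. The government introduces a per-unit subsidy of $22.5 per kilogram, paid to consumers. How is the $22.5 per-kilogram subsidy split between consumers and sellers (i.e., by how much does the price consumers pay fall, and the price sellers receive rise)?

Without the subsidy, 494 − 4P = 5P − 208 gives 9P = 702, so P* = $78 and Q* = 182.
With a per-unit subsidy paid to consumers, each effectively pays P − 22.5, so demand becomes Qd = 494 − 4(P − 22.5).
Solving gives Q = 232 with consumers paying $65.5 and sellers receiving $88 (the $22.5 wedge).
Gain to consumers: $12.5; to sellers: $10. (They sum to $22.5.)

Consumers gain $12.5 per kilogram; sellers gain $10 per kilogram.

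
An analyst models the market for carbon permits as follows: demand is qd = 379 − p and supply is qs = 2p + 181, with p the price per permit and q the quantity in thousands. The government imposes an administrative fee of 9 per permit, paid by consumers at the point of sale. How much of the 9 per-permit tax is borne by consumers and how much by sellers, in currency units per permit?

Consumers bear 6 per permit; sellers bear 3 per permit.

Before the tax: set 379 − p = 2p + 181 → p* = 66, q* = 313.
With the tax collected from consumers, demand (in seller-price terms) shifts: qd = 379 − (p + 9).
Solving gives q = 307 with consumers paying 72 and sellers receiving 63 (the 9 wedge).
Burden on consumers: 6; on sellers: 3. (They sum to 9.)
The less price-elastic side of the market bears the larger share of a per-unit tax.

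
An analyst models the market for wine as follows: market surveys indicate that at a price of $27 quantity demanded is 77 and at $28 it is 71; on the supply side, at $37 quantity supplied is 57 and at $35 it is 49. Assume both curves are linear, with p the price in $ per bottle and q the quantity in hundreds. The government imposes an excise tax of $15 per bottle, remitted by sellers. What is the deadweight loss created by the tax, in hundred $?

Deadweight loss = $270 hundred.

Demand slope: (71 − 77)/(28 − 27) = -6, so qd = 239 − 6p.
Supply slope: (49 − 57)/(35 − 37) = 4, so qs = 4p − 91.
Before the tax: set 239 − 6p = 4p − 91 → p* = $33, q* = 41.
With the tax collected from sellers, supply shifts: qs = 4(p − 15) − 91.
New equilibrium: buyers pay $39, sellers receive $24, q = 5. (Wedge: pb − ps = 15.)
Quantity falls by |ΔQ| = |41 − 5| = 36.
DWL = ½ · t · |ΔQ| = ½ · 15 · 36 = $270.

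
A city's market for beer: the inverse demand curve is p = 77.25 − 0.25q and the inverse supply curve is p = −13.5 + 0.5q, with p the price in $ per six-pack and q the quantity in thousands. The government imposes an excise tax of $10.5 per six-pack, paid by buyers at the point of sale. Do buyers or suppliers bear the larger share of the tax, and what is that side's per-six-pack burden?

Inverting to q(p) form: qd = 309 − 4p; qs = 2p + 27.
Without the tax, 309 − 4p = 2p + 27 gives 6p = 282, so p* = $47 and q* = 121.
With the tax collected from buyers, demand (in seller-price terms) shifts: qd = 309 − 4(p + 10.5).
New equilibrium: buyers pay $50.5, suppliers receive $40, q = 107. (Wedge: pb − ps = 10.5.)
Per-six-pack burden: buyers $3.5, suppliers $7.
Suppliers take the larger share because supply is less price-elastic here (demand slope 4 vs supply slope 2).
The less price-elastic side of the market bears the larger share of a per-unit tax.

Suppliers bear the larger share: $7 per six-pack.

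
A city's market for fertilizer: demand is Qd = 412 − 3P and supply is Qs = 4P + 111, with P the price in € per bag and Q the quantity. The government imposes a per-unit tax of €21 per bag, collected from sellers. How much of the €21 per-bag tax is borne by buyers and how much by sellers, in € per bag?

Buyers bear €12 per bag; sellers bear €9 per bag.

Without the tax, 412 − 3P = 4P + 111 gives 7P = 301, so P* = €43 and Q* = 283.
With the tax collected from sellers, supply shifts: Qs = 4(P − 21) + 111.
New equilibrium: buyers pay €55, sellers receive €34, Q = 247. (Wedge: Pb − Ps = 21.)
Burden on buyers: €12; on sellers: €9. (They sum to €21.)
The less price-elastic side of the market bears the larger share of a per-unit tax.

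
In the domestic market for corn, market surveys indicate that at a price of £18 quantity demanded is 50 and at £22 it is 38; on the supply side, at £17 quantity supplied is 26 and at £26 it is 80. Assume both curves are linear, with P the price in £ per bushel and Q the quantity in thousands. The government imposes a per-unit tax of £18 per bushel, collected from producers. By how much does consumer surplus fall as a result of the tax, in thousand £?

Consumer surplus falls by £312 thousand.

Demand slope: (38 − 50)/(22 − 18) = -3, so Qd = 104 − 3P.
Supply slope: (80 − 26)/(26 − 17) = 6, so Qs = 6P − 76.
Without the tax, 104 − 3P = 6P − 76 gives 9P = 180, so P* = £20 and Q* = 44.
With the tax collected from producers, supply shifts: Qs = 6(P − 18) − 76.
New equilibrium: buyers pay £32, producers receive £14, Q = 8. (Wedge: Pb − Ps = 18.)
ΔCS is the trapezoid between Q = 8 and Q = 44 of height £12: ½ · (44 + 8) · 12 = £312.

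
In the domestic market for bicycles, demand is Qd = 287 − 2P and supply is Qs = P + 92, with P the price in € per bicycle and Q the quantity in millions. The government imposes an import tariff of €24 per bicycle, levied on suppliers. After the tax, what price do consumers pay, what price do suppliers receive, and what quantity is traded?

Without the tax, 287 − 2P = P + 92 gives 3P = 195, so P* = €65 and Q* = 157.
With the tax collected from suppliers, supply shifts: Qs = (P − 24) + 92.
Solving gives Q = 141 with consumers paying €73 and suppliers receiving €49 (the €24 wedge).
The less price-elastic side of the market bears the larger share of a per-unit tax.

Consumers pay €73; suppliers receive €49; quantity = 141.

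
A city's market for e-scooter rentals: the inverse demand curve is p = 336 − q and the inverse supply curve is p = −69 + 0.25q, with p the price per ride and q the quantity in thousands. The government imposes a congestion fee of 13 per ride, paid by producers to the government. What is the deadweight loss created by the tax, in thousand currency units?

Rewrite in direct form: qd = 336 − p and qs = 4p + 276.
Without the tax, 336 − p = 4p + 276 gives 5p = 60, so p* = 12 and q* = 324.
With the tax collected from producers, supply shifts: qs = 4(p − 13) + 276.
Solving gives q = 313.6 with consumers paying 22.4 and producers receiving 9.4 (the 13 wedge).
Quantity falls by |ΔQ| = |324 − 313.6| = 10.4.
DWL = ½ · t · |ΔQ| = ½ · 13 · 10.4 = 67.6.

Deadweight loss = 67.6 thousand.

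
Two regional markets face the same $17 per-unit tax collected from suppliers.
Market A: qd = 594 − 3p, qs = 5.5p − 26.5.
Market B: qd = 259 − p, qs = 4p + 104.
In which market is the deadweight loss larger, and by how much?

Market A: pre-tax p* = $73, q* = 375; post-tax q = 342; deadweight loss = $280.5.
Market B: pre-tax p* = $31, q* = 228; post-tax q = 214.4; deadweight loss = $115.6.
Difference: $280.5 vs $115.6 → market A is larger by $164.9.

Market A, by $164.9.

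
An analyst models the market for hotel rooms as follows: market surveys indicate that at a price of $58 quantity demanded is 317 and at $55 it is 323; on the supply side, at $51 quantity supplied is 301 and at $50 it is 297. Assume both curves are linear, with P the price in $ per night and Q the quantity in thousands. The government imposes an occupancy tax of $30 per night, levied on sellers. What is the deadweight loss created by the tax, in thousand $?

Deadweight loss = $600 thousand.

Demand slope: (323 − 317)/(55 − 58) = -2, so Qd = 433 − 2P.
Supply slope: (297 − 301)/(50 − 51) = 4, so Qs = 4P + 97.
Without the tax, 433 − 2P = 4P + 97 gives 6P = 336, so P* = $56 and Q* = 321.
With the tax collected from sellers, supply shifts: Qs = 4(P − 30) + 97.
New equilibrium: buyers pay $76, sellers receive $46, Q = 281. (Wedge: Pb − Ps = 30.)
Quantity falls by |ΔQ| = |321 − 281| = 40.
DWL = ½ · t · |ΔQ| = ½ · 30 · 40 = $600.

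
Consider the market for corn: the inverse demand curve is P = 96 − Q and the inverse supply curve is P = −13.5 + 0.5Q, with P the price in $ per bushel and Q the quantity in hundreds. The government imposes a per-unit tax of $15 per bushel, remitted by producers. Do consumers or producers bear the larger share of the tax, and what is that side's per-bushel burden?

Consumers bear the larger share: $10 per bushel.

Inverting to Q(P) form: Qd = 96 − P; Qs = 2P + 27.
Without the tax, 96 − P = 2P + 27 gives 3P = 69, so P* = $23 and Q* = 73.
With the tax collected from producers, supply shifts: Qs = 2(P − 15) + 27.
New equilibrium: consumers pay $33, producers receive $18, Q = 63. (Wedge: Pb − Ps = 15.)
Per-bushel burden: consumers $10, producers $5.
Consumers take the larger share because demand is less price-elastic here (demand slope 1 vs supply slope 2).
The less price-elastic side of the market bears the larger share of a per-unit tax.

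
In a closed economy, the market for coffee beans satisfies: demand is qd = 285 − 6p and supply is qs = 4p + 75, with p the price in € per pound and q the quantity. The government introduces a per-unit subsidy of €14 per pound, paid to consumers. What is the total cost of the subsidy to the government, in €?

Government outlay = €2696.4.

Without the subsidy, 285 − 6p = 4p + 75 gives 10p = 210, so p* = €21 and q* = 159.
With a per-unit subsidy paid to consumers, each effectively pays p − 14, so demand becomes qd = 285 − 6(p − 14).
Solving gives q = 192.6 with consumers paying €15.4 and producers receiving €29.4 (the €14 wedge).
Outlay = t · Q = 14 · 192.6 = €2696.4.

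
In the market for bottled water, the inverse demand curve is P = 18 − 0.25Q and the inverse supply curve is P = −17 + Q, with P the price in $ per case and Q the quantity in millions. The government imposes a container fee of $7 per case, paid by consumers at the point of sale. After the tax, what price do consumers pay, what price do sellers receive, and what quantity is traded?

Consumers pay $12.4; sellers receive $5.4; quantity = 22.4.

Rewrite in direct form: Qd = 72 − 4P and Qs = P + 17.
Before the tax: set 72 − 4P = P + 17 → P* = $11, Q* = 28.
With the tax collected from consumers, demand (in seller-price terms) shifts: Qd = 72 − 4(P + 7).
Solving gives Q = 22.4 with consumers paying $12.4 and sellers receiving $5.4 (the $7 wedge).
The less price-elastic side of the market bears the larger share of a per-unit tax.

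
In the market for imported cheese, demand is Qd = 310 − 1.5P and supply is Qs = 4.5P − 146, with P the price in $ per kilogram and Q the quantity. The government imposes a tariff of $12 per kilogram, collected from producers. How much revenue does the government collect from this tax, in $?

Before the tax: set 310 − 1.5P = 4.5P − 146 → P* = $76, Q* = 196.
With the tax collected from producers, supply shifts: Qs = 4.5(P − 12) − 146.
New equilibrium: consumers pay $85, producers receive $73, Q = 182.5. (Wedge: Pb − Ps = 12.)
Revenue = t · Q = 12 · 182.5 = $2190.

Tax revenue = $2190.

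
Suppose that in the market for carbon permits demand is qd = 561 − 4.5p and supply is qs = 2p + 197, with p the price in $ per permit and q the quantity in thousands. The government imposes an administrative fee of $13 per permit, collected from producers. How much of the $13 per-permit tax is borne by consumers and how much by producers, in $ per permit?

Consumers bear $4 per permit; producers bear $9 per permit.

Before the tax: set 561 − 4.5p = 2p + 197 → p* = $56, q* = 309.
With the tax collected from producers, supply shifts: qs = 2(p − 13) + 197.
Solving gives q = 291 with consumers paying $60 and producers receiving $47 (the $13 wedge).
Burden on consumers: $4; on producers: $9. (They sum to $13.)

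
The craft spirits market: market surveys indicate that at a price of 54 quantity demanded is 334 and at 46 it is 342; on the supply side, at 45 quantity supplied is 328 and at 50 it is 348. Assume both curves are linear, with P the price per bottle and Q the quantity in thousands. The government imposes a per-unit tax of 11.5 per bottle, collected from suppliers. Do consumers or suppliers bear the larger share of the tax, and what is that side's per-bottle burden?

Consumers bear the larger share: 9.2 per bottle.

Demand slope: (342 − 334)/(46 − 54) = -1, so Qd = 388 − P.
Supply slope: (348 − 328)/(50 − 45) = 4, so Qs = 4P + 148.
Before the tax: set 388 − P = 4P + 148 → P* = 48, Q* = 340.
With the tax collected from suppliers, supply shifts: Qs = 4(P − 11.5) + 148.
New equilibrium: consumers pay 57.2, suppliers receive 45.7, Q = 330.8. (Wedge: Pb − Ps = 11.5.)
Per-bottle burden: consumers 9.2, suppliers 2.3.
Consumers take the larger share because demand is less price-elastic here (demand slope 1 vs supply slope 4).
The less price-elastic side of the market bears the larger share of a per-unit tax.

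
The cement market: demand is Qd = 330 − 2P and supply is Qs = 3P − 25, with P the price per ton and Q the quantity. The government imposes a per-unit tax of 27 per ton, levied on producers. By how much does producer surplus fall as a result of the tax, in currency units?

Without the tax, 330 − 2P = 3P − 25 gives 5P = 355, so P* = 71 and Q* = 188.
With the tax collected from producers, supply shifts: Qs = 3(P − 27) − 25.
New equilibrium: consumers pay 87.2, producers receive 60.2, Q = 155.6. (Wedge: Pb − Ps = 27.)
ΔPS is the trapezoid between Q = 155.6 and Q = 188 of height 10.8: ½ · (188 + 155.6) · 10.8 = 1855.44.

Producer surplus falls by 1855.44.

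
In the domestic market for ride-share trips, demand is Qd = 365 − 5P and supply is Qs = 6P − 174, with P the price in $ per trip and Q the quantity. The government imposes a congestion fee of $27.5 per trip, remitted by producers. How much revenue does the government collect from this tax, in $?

Before the tax: set 365 − 5P = 6P − 174 → P* = $49, Q* = 120.
With the tax collected from producers, supply shifts: Qs = 6(P − 27.5) − 174.
Solving gives Q = 45 with consumers paying $64 and producers receiving $36.5 (the $27.5 wedge).
Revenue = t · Q = 27.5 · 45 = $1237.5.

Tax revenue = $1237.5.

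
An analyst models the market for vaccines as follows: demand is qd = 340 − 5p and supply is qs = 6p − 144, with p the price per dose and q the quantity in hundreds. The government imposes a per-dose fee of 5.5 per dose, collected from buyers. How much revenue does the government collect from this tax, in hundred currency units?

Tax revenue = 577.5 hundred.

Without the tax, 340 − 5p = 6p − 144 gives 11p = 484, so p* = 44 and q* = 120.
With the tax collected from buyers, demand (in seller-price terms) shifts: qd = 340 − 5(p + 5.5).
New equilibrium: buyers pay 47, suppliers receive 41.5, q = 105. (Wedge: pb − ps = 5.5.)
Revenue = t · Q = 5.5 · 105 = 577.5.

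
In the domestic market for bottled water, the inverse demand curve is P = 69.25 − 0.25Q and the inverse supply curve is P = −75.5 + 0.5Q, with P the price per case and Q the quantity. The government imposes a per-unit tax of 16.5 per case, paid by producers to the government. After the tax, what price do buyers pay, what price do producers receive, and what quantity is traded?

Buyers pay 26.5; producers receive 10; quantity = 171.

Rewrite in direct form: Qd = 277 − 4P and Qs = 2P + 151.
Without the tax, 277 − 4P = 2P + 151 gives 6P = 126, so P* = 21 and Q* = 193.
With the tax collected from producers, supply shifts: Qs = 2(P − 16.5) + 151.
New equilibrium: buyers pay 26.5, producers receive 10, Q = 171. (Wedge: Pb − Ps = 16.5.)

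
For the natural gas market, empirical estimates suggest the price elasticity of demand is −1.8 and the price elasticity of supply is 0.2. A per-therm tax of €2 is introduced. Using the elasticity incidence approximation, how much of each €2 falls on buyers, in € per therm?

Buyers bear ≈ €0.2 per therm.

Incidence ratio: buyers' share ≈ εs / (εs + |εd|) = 0.2 / (0.2 + 1.8) = 0.1.
So buyers bear ≈ 0.1 × €2 = €0.2; producers bear €1.8.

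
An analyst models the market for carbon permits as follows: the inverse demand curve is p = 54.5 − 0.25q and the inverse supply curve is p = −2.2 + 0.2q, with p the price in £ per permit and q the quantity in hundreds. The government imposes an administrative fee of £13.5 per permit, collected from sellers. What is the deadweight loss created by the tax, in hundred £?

Deadweight loss = £202.5 hundred.

Rewrite in direct form: qd = 218 − 4p and qs = 5p + 11.
Without the tax, 218 − 4p = 5p + 11 gives 9p = 207, so p* = £23 and q* = 126.
With the tax collected from sellers, supply shifts: qs = 5(p − 13.5) + 11.
Solving gives q = 96 with buyers paying £30.5 and sellers receiving £17 (the £13.5 wedge).
Quantity falls by |ΔQ| = |126 − 96| = 30.
DWL = ½ · t · |ΔQ| = ½ · 13.5 · 30 = £202.5.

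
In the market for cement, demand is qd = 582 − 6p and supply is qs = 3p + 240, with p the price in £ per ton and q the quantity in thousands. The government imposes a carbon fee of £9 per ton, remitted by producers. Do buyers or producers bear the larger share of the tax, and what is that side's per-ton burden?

Without the tax, 582 − 6p = 3p + 240 gives 9p = 342, so p* = £38 and q* = 354.
With the tax collected from producers, supply shifts: qs = 3(p − 9) + 240.
New equilibrium: buyers pay £41, producers receive £32, q = 336. (Wedge: pb − ps = 9.)
Per-ton burden: buyers £3, producers £6.
Producers take the larger share because supply is less price-elastic here (demand slope 6 vs supply slope 3).

Producers bear the larger share: £6 per ton.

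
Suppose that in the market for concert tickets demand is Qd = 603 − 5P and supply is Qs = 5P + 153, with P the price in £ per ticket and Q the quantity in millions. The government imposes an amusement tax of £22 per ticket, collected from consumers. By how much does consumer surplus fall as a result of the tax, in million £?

Consumer surplus falls by £3855.5 million.

Before the tax: set 603 − 5P = 5P + 153 → P* = £45, Q* = 378.
With the tax collected from consumers, demand (in seller-price terms) shifts: Qd = 603 − 5(P + 22).
New equilibrium: consumers pay £56, producers receive £34, Q = 323. (Wedge: Pb − Ps = 22.)
ΔCS is the trapezoid between Q = 323 and Q = 378 of height £11: ½ · (378 + 323) · 11 = £3855.5.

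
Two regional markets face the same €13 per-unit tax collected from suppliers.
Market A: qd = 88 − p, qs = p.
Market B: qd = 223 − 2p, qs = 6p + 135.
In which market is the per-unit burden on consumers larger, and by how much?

Market B, by €3.25.

Market A: pre-tax p* = €44, q* = 44; post-tax q = 37.5; per-unit burden on consumers = €6.5.
Market B: pre-tax p* = €11, q* = 201; post-tax q = 181.5; per-unit burden on consumers = €9.75.
Difference: €6.5 vs €9.75 → market B is larger by €3.25.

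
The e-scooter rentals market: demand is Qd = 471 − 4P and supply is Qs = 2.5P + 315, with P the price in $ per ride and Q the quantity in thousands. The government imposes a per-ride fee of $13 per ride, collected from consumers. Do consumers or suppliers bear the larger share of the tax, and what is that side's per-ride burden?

Suppliers bear the larger share: $8 per ride.

Before the tax: set 471 − 4P = 2.5P + 315 → P* = $24, Q* = 375.
With the tax collected from consumers, demand (in seller-price terms) shifts: Qd = 471 − 4(P + 13).
New equilibrium: consumers pay $29, suppliers receive $16, Q = 355. (Wedge: Pb − Ps = 13.)
Per-ride burden: consumers $5, suppliers $8.
Suppliers take the larger share because supply is less price-elastic here (demand slope 4 vs supply slope 2.5).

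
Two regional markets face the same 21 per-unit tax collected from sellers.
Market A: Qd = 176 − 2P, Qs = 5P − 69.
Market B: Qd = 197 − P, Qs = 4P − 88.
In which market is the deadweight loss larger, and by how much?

Market A: pre-tax P* = 35, Q* = 106; post-tax Q = 76; deadweight loss = 315.
Market B: pre-tax P* = 57, Q* = 140; post-tax Q = 123.2; deadweight loss = 176.4.
Difference: 315 vs 176.4 → market A is larger by 138.6.

Market A, by 138.6.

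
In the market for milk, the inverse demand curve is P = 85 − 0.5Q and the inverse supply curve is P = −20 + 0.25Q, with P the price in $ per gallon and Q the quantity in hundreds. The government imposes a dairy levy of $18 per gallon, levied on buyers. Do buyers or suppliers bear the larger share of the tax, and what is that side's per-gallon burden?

Buyers bear the larger share: $12 per gallon.

Inverting to Q(P) form: Qd = 170 − 2P; Qs = 4P + 80.
Before the tax: set 170 − 2P = 4P + 80 → P* = $15, Q* = 140.
With the tax collected from buyers, demand (in seller-price terms) shifts: Qd = 170 − 2(P + 18).
Solving gives Q = 116 with buyers paying $27 and suppliers receiving $9 (the $18 wedge).
Per-gallon burden: buyers $12, suppliers $6.
Buyers take the larger share because demand is less price-elastic here (demand slope 2 vs supply slope 4).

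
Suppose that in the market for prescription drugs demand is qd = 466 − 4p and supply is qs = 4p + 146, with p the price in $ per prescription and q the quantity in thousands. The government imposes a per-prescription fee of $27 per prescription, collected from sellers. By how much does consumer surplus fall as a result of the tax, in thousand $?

Before the tax: set 466 − 4p = 4p + 146 → p* = $40, q* = 306.
With the tax collected from sellers, supply shifts: qs = 4(p − 27) + 146.
Solving gives q = 252 with buyers paying $53.5 and sellers receiving $26.5 (the $27 wedge).
ΔCS is the trapezoid between Q = 252 and Q = 306 of height $13.5: ½ · (306 + 252) · 13.5 = $3766.5.

Consumer surplus falls by $3766.5 thousand.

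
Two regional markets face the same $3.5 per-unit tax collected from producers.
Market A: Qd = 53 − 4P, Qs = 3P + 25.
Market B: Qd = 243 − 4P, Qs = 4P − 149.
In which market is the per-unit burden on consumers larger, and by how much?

Market A: pre-tax P* = $4, Q* = 37; post-tax Q = 31; per-unit burden on consumers = $1.5.
Market B: pre-tax P* = $49, Q* = 47; post-tax Q = 40; per-unit burden on consumers = $1.75.
Difference: $1.5 vs $1.75 → market B is larger by $0.25.

Market B, by $0.25.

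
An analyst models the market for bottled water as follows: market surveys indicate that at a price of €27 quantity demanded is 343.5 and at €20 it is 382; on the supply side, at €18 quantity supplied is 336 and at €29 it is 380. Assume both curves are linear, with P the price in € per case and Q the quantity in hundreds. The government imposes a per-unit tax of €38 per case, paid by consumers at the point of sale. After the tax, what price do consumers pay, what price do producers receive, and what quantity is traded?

Demand slope: (382 − 343.5)/(20 − 27) = -5.5, so Qd = 492 − 5.5P.
Supply slope: (380 − 336)/(29 − 18) = 4, so Qs = 4P + 264.
Before the tax: set 492 − 5.5P = 4P + 264 → P* = €24, Q* = 360.
With the tax collected from consumers, demand (in seller-price terms) shifts: Qd = 492 − 5.5(P + 38).
Solving gives Q = 272 with consumers paying €40 and producers receiving €2 (the €38 wedge).

Consumers pay €40; producers receive €2; quantity = 272.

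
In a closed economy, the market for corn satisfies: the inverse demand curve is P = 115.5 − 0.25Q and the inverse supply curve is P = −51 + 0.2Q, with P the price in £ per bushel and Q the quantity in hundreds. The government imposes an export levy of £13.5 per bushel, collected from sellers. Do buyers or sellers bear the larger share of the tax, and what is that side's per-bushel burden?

Inverting to Q(P) form: Qd = 462 − 4P; Qs = 5P + 255.
Without the tax, 462 − 4P = 5P + 255 gives 9P = 207, so P* = £23 and Q* = 370.
With the tax collected from sellers, supply shifts: Qs = 5(P − 13.5) + 255.
Solving gives Q = 340 with buyers paying £30.5 and sellers receiving £17 (the £13.5 wedge).
Per-bushel burden: buyers £7.5, sellers £6.
Buyers take the larger share because demand is less price-elastic here (demand slope 4 vs supply slope 5).
The less price-elastic side of the market bears the larger share of a per-unit tax.

Buyers bear the larger share: £7.5 per bushel.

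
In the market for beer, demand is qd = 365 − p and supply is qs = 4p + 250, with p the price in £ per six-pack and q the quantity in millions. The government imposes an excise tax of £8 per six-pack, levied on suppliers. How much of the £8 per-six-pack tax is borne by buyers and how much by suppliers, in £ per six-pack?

Buyers bear £6.4 per six-pack; suppliers bear £1.6 per six-pack.

Before the tax: set 365 − p = 4p + 250 → p* = £23, q* = 342.
With the tax collected from suppliers, supply shifts: qs = 4(p − 8) + 250.
New equilibrium: buyers pay £29.4, suppliers receive £21.4, q = 335.6. (Wedge: pb − ps = 8.)
Burden on buyers: £6.4; on suppliers: £1.6. (They sum to £8.)
The less price-elastic side of the market bears the larger share of a per-unit tax.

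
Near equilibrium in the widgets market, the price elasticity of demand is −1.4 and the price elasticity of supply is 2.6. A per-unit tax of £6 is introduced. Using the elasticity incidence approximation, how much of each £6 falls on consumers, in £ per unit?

Incidence ratio: consumers' share ≈ εs / (εs + |εd|) = 2.6 / (2.6 + 1.4) = 0.65.
So consumers bear ≈ 0.65 × £6 = £3.9; producers bear £2.1.

Consumers bear ≈ £3.9 per unit.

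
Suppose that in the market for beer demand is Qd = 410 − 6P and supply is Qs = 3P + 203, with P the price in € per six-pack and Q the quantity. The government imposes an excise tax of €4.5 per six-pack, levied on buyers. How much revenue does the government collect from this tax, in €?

Tax revenue = €1183.5.

Before the tax: set 410 − 6P = 3P + 203 → P* = €23, Q* = 272.
With the tax collected from buyers, demand (in seller-price terms) shifts: Qd = 410 − 6(P + 4.5).
New equilibrium: buyers pay €24.5, producers receive €20, Q = 263. (Wedge: Pb − Ps = 4.5.)
Revenue = t · Q = 4.5 · 263 = €1183.5.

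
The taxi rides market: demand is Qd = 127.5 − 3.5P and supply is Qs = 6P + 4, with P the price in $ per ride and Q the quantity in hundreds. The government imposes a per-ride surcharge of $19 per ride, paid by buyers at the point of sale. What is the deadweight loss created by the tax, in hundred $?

Deadweight loss = $399 hundred.

Without the tax, 127.5 − 3.5P = 6P + 4 gives 9.5P = 123.5, so P* = $13 and Q* = 82.
With the tax collected from buyers, demand (in seller-price terms) shifts: Qd = 127.5 − 3.5(P + 19).
New equilibrium: buyers pay $25, suppliers receive $6, Q = 40. (Wedge: Pb − Ps = 19.)
Quantity falls by |ΔQ| = |82 − 40| = 42.
DWL = ½ · t · |ΔQ| = ½ · 19 · 42 = $399.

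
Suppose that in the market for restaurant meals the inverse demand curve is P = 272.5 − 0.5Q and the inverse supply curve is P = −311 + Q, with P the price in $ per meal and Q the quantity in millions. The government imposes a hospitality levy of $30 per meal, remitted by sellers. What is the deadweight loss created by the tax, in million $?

Rewrite in direct form: Qd = 545 − 2P and Qs = P + 311.
Before the tax: set 545 − 2P = P + 311 → P* = $78, Q* = 389.
With the tax collected from sellers, supply shifts: Qs = (P − 30) + 311.
Solving gives Q = 369 with consumers paying $88 and sellers receiving $58 (the $30 wedge).
Quantity falls by |ΔQ| = |389 − 369| = 20.
DWL = ½ · t · |ΔQ| = ½ · 30 · 20 = $300.

Deadweight loss = $300 million.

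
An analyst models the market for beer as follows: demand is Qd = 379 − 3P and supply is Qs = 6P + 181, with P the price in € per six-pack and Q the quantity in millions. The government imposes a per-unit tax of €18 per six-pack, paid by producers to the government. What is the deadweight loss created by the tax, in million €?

Deadweight loss = €324 million.

Before the tax: set 379 − 3P = 6P + 181 → P* = €22, Q* = 313.
With the tax collected from producers, supply shifts: Qs = 6(P − 18) + 181.
New equilibrium: consumers pay €34, producers receive €16, Q = 277. (Wedge: Pb − Ps = 18.)
Quantity falls by |ΔQ| = |313 − 277| = 36.
DWL = ½ · t · |ΔQ| = ½ · 18 · 36 = €324.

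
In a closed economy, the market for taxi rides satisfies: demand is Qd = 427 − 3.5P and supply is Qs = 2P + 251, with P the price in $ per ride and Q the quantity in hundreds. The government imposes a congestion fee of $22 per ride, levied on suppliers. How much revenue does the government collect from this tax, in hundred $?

Without the tax, 427 − 3.5P = 2P + 251 gives 5.5P = 176, so P* = $32 and Q* = 315.
With the tax collected from suppliers, supply shifts: Qs = 2(P − 22) + 251.
New equilibrium: consumers pay $40, suppliers receive $18, Q = 287. (Wedge: Pb − Ps = 22.)
Revenue = t · Q = 22 · 287 = $6314.

Tax revenue = $6314 hundred.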